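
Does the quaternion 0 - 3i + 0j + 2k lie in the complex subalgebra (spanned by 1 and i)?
No. The quaternion -3i + 2k has j-coefficient y = 0 and k-coefficient z = 2, not both zero, so it does not lie in the complex subalgebra spanned by 1 and i.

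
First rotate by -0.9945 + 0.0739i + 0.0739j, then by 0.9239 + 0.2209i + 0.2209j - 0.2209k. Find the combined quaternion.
-0.9515 - 0.1351i - 0.1677j + 0.2197k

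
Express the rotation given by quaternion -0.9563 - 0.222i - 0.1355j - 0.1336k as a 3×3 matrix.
[[0.9276, -0.1954, 0.3185], [0.3157, 0.8657, -0.3884], [-0.1998, 0.4608, 0.8647]]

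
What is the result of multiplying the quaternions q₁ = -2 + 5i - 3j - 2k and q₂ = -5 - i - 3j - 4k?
-2 - 17i + 43j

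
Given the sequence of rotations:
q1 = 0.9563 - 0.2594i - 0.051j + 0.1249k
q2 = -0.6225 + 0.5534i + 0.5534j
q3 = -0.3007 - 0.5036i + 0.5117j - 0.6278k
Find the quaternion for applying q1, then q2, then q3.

q2 · q1 = -0.4235 + 0.7598i + 0.4918j + 0.0376k
q3 · q2 · q1 = 0.2819 + 0.3128i - 0.8227j - 0.3819k
0.2819 + 0.3128i - 0.8227j - 0.3819k


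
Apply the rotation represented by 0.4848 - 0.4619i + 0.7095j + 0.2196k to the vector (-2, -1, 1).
(1.56, 1.168, 1.484)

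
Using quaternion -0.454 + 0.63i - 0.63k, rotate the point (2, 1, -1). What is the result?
(0.634, -0.016, -2.366)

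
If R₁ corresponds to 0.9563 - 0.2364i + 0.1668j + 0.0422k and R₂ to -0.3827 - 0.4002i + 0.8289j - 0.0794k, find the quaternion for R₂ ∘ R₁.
-0.5955 - 0.244i + 0.7645j + 0.0371k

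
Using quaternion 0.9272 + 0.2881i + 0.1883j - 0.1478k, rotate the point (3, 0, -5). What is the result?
(1.336, 2.453, -5.118)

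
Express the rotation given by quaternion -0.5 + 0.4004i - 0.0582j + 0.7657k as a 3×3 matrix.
[[-0.1794, 0.7191, 0.6714], [-0.8123, -0.4932, 0.3113], [0.555, -0.4895, 0.6726]]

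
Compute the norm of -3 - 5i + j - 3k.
√44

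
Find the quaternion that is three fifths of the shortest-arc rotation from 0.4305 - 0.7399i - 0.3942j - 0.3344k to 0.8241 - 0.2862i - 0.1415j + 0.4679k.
0.7697 - 0.5482i - 0.2845j + 0.1617k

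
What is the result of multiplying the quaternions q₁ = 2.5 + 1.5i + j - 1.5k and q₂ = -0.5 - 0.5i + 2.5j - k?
-4.5 + 0.75i + 8j + 2.5k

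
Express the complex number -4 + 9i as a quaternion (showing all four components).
-4 + 9i + 0j + 0k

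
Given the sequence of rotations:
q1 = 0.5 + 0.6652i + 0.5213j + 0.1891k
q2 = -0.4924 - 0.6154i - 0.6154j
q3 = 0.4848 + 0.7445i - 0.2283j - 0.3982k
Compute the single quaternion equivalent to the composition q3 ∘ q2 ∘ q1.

q2 · q1 = 0.484 - 0.7516i - 0.448j - 0.0046k
q3 · q2 · q1 = 0.6901 - 0.1814i - 0.025j - 0.7001k
0.6901 - 0.1814i - 0.025j - 0.7001k


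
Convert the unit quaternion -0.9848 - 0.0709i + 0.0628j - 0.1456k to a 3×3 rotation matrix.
[[0.9497, -0.2957, -0.103], [0.2779, 0.9475, -0.1579], [0.1443, 0.1214, 0.9821]]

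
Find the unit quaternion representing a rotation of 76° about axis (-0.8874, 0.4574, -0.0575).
0.788 - 0.5463i + 0.2816j - 0.0354k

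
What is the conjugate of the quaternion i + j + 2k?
-i - j - 2k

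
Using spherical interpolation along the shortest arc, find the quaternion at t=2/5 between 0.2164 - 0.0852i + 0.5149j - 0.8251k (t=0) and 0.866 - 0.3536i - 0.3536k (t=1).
0.5518 - 0.2232i + 0.3485j - 0.724k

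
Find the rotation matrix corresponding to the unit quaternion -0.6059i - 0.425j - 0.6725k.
[[-0.2658, 0.515, 0.8149], [0.515, -0.6387, 0.5716], [0.8149, 0.5716, -0.0955]]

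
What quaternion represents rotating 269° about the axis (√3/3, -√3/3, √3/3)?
-0.7009 + 0.4118i - 0.4118j + 0.4118k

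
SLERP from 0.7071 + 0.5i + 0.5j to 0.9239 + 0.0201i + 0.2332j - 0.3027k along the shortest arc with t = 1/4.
0.7971 + 0.3934i + 0.4507j - 0.0814k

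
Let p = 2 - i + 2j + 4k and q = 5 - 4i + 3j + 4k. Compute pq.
-16 - 17i + 4j + 33k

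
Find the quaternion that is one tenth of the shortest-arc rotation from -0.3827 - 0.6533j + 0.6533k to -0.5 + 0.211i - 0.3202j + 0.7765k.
-0.3981 + 0.0218i - 0.6245j + 0.6716k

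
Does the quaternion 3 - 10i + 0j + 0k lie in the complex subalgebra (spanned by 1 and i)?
Yes. The quaternion 3 - 10i has j- and k-coefficients y = z = 0, so it lies in the complex subalgebra spanned by 1 and i.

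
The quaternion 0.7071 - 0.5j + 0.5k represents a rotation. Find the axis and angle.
axis = (0, -√2/2, √2/2), θ = π/2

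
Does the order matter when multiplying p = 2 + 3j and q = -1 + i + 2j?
Yes: pq = -8 + 2i + j - 3k ≠ -8 + 2i + j + 3k = qp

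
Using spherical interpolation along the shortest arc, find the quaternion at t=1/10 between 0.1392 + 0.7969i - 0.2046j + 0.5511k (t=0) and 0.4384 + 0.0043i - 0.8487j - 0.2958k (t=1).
0.2016 + 0.7797i - 0.3268j + 0.4946k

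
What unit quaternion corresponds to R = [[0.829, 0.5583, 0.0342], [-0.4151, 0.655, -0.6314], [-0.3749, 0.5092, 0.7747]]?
0.9026 + 0.3159i + 0.1133j - 0.2696k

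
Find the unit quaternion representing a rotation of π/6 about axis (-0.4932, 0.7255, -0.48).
0.9659 - 0.1276i + 0.1878j - 0.1242k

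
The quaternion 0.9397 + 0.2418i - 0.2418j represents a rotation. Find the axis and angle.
axis = (√2/2, -√2/2, 0), θ = 40°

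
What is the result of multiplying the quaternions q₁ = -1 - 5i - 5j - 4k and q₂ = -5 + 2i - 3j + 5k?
20 - 14i + 45j + 40k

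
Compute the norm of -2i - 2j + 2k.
√12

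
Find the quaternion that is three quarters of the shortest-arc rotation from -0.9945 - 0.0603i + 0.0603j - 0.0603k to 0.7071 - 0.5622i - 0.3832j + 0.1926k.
-0.8306 + 0.4253i + 0.3179j - 0.1681k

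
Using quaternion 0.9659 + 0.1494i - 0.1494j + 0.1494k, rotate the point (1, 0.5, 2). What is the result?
(0.256, 0.033, 2.277)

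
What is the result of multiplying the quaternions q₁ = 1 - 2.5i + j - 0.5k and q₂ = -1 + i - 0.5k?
1.25 + 3i - 2.75j - k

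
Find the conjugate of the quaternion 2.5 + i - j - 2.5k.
2.5 - i + j + 2.5k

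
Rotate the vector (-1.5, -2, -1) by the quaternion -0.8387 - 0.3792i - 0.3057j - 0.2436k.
(-1.386, -1.661, -1.603)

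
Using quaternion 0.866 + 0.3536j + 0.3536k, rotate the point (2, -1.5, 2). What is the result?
(3.143, 0.6, -0.1)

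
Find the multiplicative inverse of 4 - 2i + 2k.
0.1667 + 0.0833i - 0.0833k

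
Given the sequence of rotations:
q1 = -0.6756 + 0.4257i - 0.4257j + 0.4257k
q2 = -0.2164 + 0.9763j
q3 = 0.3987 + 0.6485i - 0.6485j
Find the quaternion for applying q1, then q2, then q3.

q2 · q1 = 0.5618 + 0.3235i - 0.5675j - 0.5077k
q3 · q2 · q1 = -0.3538 + 0.8226i - 0.2613j - 0.3607k
-0.3538 + 0.8226i - 0.2613j - 0.3607k


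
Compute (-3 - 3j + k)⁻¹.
-0.1579 + 0.1579j - 0.0526k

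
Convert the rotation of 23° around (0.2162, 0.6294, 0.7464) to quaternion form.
0.9799 + 0.0431i + 0.1255j + 0.1488k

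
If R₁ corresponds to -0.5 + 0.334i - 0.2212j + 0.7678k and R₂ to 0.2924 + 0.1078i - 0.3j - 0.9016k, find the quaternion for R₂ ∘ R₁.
0.4437 - 0.386i - 0.2986j + 0.7517k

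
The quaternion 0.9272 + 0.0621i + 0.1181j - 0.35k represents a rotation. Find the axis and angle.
axis = (0.1658, 0.3153, -0.9344), θ = 44°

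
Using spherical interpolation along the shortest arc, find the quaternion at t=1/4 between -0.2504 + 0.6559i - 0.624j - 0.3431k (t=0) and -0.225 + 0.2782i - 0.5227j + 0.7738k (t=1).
-0.2869 + 0.65i - 0.7026j - 0.04k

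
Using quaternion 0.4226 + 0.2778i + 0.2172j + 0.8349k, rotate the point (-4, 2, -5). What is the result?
(-2.453, -5.042, -3.683)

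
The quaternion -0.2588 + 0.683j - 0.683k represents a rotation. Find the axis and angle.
axis = (0, √2/2, -√2/2), θ = 7π/6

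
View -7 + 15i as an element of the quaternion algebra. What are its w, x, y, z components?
-7 + 15i + 0j + 0k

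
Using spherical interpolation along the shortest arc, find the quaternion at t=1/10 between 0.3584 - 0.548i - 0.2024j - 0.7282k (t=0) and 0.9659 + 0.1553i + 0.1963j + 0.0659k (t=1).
0.4827 - 0.5073i - 0.1677j - 0.694k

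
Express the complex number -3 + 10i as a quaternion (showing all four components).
-3 + 10i + 0j + 0k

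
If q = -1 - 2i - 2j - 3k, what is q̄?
-1 + 2i + 2j + 3k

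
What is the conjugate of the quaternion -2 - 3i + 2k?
-2 + 3i - 2k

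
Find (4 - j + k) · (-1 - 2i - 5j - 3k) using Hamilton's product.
-6 - 21j - 15k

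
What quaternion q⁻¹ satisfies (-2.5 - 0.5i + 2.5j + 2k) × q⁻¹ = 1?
-0.1493 + 0.0299i - 0.1493j - 0.1194k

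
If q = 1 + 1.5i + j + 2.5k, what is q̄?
1 - 1.5i - j - 2.5k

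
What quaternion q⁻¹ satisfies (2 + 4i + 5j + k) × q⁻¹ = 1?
0.0435 - 0.087i - 0.1087j - 0.0217k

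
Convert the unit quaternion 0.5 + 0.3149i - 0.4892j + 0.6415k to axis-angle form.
axis = (0.3636, -0.5649, 0.7407), θ = 2π/3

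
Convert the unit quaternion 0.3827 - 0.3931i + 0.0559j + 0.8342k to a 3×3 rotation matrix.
[[-0.398, -0.6824, -0.6131], [0.5945, -0.7008, 0.3941], [-0.6986, -0.2076, 0.6847]]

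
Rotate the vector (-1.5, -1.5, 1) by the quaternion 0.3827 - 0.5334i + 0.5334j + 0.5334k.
(1.512, 1.426, 1.087)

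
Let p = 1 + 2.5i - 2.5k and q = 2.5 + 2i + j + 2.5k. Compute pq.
3.75 + 10.75i - 10.25j - 1.25k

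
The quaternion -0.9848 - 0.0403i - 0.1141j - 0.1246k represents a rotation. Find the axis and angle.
axis = (-0.232, -0.6569, -0.7174), θ = 340°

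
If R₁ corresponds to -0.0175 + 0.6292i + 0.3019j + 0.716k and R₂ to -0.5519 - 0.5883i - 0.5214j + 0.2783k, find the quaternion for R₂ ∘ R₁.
0.338 - 0.7943i + 0.4388j - 0.2496k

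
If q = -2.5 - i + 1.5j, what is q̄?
-2.5 + i - 1.5j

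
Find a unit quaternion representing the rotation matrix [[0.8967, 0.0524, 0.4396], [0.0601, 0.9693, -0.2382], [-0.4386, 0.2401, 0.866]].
0.9659 + 0.1238i + 0.2273j + 0.002k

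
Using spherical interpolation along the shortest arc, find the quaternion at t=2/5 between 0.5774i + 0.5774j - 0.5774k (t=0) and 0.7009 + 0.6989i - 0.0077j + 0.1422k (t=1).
0.3538 + 0.7673i + 0.4106j - 0.3427k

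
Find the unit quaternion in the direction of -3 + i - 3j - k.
-0.6708 + 0.2236i - 0.6708j - 0.2236k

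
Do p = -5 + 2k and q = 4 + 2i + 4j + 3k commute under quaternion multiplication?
No: pq = -26 - 18i - 16j - 7k ≠ -26 - 2i - 24j - 7k = qp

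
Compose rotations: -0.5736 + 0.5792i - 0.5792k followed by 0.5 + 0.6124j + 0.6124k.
0.0679 - 0.0651i + 0.0034j - 0.9956k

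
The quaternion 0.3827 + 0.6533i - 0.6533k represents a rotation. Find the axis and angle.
axis = (√2/2, 0, -√2/2), θ = 3π/4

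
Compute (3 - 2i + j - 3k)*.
3 + 2i - j + 3k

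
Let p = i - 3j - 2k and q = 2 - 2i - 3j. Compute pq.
-7 - 4i - 2j - 13k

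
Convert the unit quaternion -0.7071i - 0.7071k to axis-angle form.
axis = (-√2/2, 0, -√2/2), θ = π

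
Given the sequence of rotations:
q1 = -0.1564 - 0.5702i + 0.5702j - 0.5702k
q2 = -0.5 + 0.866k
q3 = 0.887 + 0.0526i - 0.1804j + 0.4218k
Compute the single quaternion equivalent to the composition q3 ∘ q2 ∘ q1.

q2 · q1 = 0.572 - 0.2087i - 0.7789j + 0.1497k
q3 · q2 · q1 = 0.3147 + 0.1465i - 0.89j + 0.2954k
0.3147 + 0.1465i - 0.89j + 0.2954k


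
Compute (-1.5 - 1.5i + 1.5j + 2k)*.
-1.5 + 1.5i - 1.5j - 2k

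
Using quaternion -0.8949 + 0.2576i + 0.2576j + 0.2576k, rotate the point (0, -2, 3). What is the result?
(-2.173, 0.312, 2.86)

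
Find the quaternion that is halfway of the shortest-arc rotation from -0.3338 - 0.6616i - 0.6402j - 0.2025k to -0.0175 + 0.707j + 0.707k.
-0.1774 - 0.371i - 0.7555j - 0.51k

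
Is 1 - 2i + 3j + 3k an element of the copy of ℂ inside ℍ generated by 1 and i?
No. The quaternion 1 - 2i + 3j + 3k has j-coefficient y = 3 and k-coefficient z = 3, not both zero, so it does not lie in the complex subalgebra spanned by 1 and i.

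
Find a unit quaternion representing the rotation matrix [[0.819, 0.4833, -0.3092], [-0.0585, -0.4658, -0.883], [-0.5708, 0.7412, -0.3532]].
0.5 + 0.8121i + 0.1308j - 0.2709k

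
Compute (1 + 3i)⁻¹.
0.1 - 0.3i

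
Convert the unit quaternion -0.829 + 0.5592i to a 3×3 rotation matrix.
[[1, 0, 0], [0, 0.3746, 0.9272], [0, -0.9272, 0.3746]]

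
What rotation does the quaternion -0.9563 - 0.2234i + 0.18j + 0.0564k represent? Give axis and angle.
axis = (-0.7641, 0.6156, 0.1929), θ = 326°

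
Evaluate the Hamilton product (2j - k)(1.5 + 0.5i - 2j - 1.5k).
2.5 - 5i + 2.5j - 2.5k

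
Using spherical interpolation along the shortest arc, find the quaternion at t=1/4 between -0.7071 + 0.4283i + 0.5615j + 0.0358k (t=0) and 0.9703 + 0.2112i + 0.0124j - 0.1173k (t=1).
-0.8465 + 0.2827i + 0.4468j + 0.0625k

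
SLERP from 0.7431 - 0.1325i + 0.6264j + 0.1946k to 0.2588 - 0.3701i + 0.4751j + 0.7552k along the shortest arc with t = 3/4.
0.4107 - 0.3287i + 0.5488j + 0.6497k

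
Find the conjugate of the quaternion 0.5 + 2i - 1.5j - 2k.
0.5 - 2i + 1.5j + 2k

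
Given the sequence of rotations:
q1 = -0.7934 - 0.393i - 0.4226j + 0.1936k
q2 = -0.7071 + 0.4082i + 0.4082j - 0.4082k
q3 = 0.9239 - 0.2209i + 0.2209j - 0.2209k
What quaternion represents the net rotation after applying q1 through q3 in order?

q2 · q1 = 0.973 - 0.1395i + 0.0563j + 0.1749k
q3 · q2 · q1 = 0.8943 - 0.2927i + 0.3364j - 0.035k
0.8943 - 0.2927i + 0.3364j - 0.035k


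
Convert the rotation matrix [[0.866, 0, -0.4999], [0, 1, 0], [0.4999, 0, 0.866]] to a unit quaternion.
0.9659 - 0.2588j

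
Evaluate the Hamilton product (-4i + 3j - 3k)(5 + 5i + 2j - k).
11 - 17i - 4j - 38k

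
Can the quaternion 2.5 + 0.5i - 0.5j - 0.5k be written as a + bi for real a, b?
No. The quaternion 2.5 + 0.5i - 0.5j - 0.5k has j-coefficient y = -0.5 and k-coefficient z = -0.5, not both zero, so it does not lie in the complex subalgebra spanned by 1 and i.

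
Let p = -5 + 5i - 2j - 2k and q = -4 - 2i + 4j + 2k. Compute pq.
42 - 6i - 18j + 14k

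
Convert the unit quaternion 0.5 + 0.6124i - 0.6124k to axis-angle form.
axis = (√2/2, 0, -√2/2), θ = 2π/3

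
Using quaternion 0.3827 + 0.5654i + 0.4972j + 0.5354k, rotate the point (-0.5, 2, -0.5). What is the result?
(-0.154, -0.961, 1.885)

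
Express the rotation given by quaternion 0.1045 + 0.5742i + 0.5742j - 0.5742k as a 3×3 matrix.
[[-0.3188, 0.7794, -0.5394], [0.5394, -0.3188, -0.7794], [-0.7794, -0.5394, -0.3188]]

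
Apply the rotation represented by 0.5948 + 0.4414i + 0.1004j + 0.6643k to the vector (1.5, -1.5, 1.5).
(2.257, 1.139, 0.598)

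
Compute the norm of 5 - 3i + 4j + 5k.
√75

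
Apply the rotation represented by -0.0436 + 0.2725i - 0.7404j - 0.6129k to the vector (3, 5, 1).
(-5.097, 0.382, 2.978)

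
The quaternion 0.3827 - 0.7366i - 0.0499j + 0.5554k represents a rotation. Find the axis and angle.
axis = (-0.7973, -0.054, 0.6012), θ = 3π/4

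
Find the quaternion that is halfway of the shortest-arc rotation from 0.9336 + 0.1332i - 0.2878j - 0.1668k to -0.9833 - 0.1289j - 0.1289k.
0.994 + 0.0691i - 0.0824j - 0.0197k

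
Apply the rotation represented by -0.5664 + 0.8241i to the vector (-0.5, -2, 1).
(-0.5, 1.65, 1.509)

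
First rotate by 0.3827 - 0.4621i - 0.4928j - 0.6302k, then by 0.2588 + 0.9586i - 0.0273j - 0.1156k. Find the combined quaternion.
0.4557 + 0.2075i + 0.5195j - 0.6923k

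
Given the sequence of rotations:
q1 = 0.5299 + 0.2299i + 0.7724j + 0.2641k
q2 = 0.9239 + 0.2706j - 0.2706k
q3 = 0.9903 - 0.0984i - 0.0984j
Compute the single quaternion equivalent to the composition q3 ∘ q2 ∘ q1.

q2 · q1 = 0.352 + 0.4929i + 0.7948j + 0.0384k
q3 · q2 · q1 = 0.4753 + 0.4497i + 0.7562j + 0.0083k
0.4753 + 0.4497i + 0.7562j + 0.0083k


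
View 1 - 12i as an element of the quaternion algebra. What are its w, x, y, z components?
1 - 12i + 0j + 0k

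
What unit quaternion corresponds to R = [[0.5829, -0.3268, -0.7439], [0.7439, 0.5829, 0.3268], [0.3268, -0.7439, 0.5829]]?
0.829 - 0.3229i - 0.3229j + 0.3229k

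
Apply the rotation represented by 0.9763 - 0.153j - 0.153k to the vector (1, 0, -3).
(1.803, -0.439, -2.561)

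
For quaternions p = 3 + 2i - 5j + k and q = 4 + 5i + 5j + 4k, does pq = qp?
No: pq = 23 - 2i - 8j + 51k ≠ 23 + 48i - 2j - 19k = qp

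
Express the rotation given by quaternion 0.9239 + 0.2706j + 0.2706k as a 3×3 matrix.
[[0.7071, -0.5, 0.5], [0.5, 0.8536, 0.1464], [-0.5, 0.1464, 0.8536]]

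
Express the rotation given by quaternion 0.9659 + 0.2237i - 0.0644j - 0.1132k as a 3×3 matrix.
[[0.9661, 0.1899, -0.1751], [-0.2475, 0.8743, -0.4176], [0.0738, 0.4467, 0.8916]]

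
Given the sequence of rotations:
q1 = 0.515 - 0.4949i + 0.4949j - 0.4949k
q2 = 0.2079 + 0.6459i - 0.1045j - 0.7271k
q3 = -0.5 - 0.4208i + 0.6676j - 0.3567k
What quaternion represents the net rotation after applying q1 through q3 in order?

q2 · q1 = 0.1186 + 0.6413i + 0.7286j - 0.2094k
q3 · q2 · q1 = -0.3505 - 0.2505i - 0.602j - 0.6723k
-0.3505 - 0.2505i - 0.602j - 0.6723k


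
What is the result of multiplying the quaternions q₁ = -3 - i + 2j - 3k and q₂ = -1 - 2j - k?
4 - 7i + 3j + 8k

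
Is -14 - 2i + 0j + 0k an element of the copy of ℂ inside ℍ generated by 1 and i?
Yes. The quaternion -14 - 2i has j- and k-coefficients y = z = 0, so it lies in the complex subalgebra spanned by 1 and i.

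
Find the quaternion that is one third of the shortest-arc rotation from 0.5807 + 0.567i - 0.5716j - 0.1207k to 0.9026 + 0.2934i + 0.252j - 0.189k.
0.7709 + 0.5266i - 0.3202j - 0.1608k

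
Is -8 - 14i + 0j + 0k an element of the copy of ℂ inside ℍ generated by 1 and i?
Yes. The quaternion -8 - 14i has j- and k-coefficients y = z = 0, so it lies in the complex subalgebra spanned by 1 and i.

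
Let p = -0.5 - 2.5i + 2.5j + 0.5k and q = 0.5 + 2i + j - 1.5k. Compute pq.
3 - 6.5i - 2j - 6.5k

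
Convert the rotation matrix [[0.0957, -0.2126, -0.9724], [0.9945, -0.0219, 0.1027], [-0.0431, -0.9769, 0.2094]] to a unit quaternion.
0.5664 - 0.4765i - 0.4102j + 0.5328k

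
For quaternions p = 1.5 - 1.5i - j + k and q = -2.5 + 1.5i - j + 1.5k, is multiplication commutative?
No: pq = -4 + 5.5i + 4.75j + 2.75k ≠ -4 + 6.5i - 2.75j - 3.25k = qp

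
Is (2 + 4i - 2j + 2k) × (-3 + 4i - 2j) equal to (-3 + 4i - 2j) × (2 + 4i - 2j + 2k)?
No: pq = -26 + 10j - 6k ≠ -26 - 8i - 6j - 6k = qp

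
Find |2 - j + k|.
√6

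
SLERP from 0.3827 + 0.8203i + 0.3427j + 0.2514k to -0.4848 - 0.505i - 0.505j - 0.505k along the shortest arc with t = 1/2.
0.445 + 0.6799i + 0.4349j + 0.388k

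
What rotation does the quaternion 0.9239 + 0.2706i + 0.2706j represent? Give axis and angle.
axis = (√2/2, √2/2, 0), θ = π/4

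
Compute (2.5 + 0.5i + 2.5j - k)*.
2.5 - 0.5i - 2.5j + k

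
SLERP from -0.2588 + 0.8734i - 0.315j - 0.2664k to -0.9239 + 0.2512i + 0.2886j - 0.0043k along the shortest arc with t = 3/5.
-0.7802 + 0.609i + 0.0481j - 0.1347k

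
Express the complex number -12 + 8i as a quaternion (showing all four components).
-12 + 8i + 0j + 0k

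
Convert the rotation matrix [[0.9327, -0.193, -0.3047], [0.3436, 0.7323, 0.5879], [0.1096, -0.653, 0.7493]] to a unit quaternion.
0.9239 - 0.3358i - 0.1121j + 0.1452k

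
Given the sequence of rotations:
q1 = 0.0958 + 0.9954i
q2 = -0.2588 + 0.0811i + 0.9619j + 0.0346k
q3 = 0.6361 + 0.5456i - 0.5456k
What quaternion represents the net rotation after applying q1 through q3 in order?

q2 · q1 = -0.1055 - 0.2498i + 0.1266j - 0.9542k
q3 · q2 · q1 = -0.4514 - 0.1474i + 0.7374j - 0.4803k
-0.4514 - 0.1474i + 0.7374j - 0.4803k


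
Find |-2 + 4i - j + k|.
√22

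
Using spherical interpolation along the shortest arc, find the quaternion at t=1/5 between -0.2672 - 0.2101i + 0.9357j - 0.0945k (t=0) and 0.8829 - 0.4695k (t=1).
-0.4877 - 0.191i + 0.8507j + 0.0443k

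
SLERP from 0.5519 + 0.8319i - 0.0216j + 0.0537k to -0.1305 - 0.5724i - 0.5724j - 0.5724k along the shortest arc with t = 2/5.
0.4275 + 0.8166i + 0.248j + 0.2982k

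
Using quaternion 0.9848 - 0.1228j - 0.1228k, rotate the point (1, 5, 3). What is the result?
(1.423, 4.698, 3.302)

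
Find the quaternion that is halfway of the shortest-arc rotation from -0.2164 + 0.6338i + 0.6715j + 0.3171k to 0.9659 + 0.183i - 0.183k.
-0.7792 + 0.2971i + 0.4426j + 0.3296k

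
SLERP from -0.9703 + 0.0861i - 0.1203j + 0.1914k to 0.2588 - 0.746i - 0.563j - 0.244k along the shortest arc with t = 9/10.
-0.3754 + 0.7223i + 0.5205j + 0.2579k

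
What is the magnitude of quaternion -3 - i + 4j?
√26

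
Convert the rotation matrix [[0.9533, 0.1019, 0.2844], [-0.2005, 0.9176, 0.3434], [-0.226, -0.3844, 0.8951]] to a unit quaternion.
0.9703 - 0.1875i + 0.1315j - 0.0779k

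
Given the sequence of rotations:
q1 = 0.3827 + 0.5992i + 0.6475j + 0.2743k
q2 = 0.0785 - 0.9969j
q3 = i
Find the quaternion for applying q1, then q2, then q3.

q2 · q1 = 0.6755 - 0.2264i - 0.3307j + 0.6189k
q3 · q2 · q1 = 0.2264 + 0.6755i - 0.6189j - 0.3307k
0.2264 + 0.6755i - 0.6189j - 0.3307k


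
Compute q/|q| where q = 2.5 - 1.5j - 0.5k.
0.8452 - 0.5071j - 0.169k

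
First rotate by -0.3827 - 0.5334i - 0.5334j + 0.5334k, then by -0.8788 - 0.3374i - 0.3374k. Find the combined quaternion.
0.3363 + 0.4179i + 0.8287j - 0.1597k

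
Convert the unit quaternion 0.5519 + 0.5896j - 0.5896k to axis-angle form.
axis = (0, √2/2, -√2/2), θ = 113°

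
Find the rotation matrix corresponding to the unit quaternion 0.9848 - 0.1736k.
[[0.9397, 0.3419, 0], [-0.3419, 0.9397, 0], [0, 0, 1]]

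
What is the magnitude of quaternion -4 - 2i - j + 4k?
√37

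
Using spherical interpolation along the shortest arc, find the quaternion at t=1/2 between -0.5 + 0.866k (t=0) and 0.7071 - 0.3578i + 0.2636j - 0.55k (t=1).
-0.631 + 0.187i - 0.1378j + 0.7402k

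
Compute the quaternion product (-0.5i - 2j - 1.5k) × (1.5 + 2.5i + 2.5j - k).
4.75 + 5i - 7.25j + 1.5k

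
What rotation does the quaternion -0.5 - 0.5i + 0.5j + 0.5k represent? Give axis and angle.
axis = (-√3/3, √3/3, √3/3), θ = 4π/3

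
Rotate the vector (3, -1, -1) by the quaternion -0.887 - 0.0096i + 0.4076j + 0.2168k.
(2.072, -2.243, 1.295)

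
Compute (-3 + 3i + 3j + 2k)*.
-3 - 3i - 3j - 2k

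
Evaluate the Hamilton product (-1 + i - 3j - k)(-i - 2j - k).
-6 + 2i + 4j - 4k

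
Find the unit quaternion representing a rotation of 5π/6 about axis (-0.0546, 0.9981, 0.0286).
0.2588 - 0.0527i + 0.9641j + 0.0276k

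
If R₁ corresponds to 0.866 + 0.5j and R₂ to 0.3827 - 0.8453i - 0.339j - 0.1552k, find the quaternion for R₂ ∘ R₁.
0.5009 - 0.6544i - 0.1022j - 0.5571k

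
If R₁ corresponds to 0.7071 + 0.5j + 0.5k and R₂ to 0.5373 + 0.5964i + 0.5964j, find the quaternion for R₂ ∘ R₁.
0.0817 + 0.7199i + 0.3922j + 0.5668k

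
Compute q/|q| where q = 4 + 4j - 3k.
0.6247 + 0.6247j - 0.4685k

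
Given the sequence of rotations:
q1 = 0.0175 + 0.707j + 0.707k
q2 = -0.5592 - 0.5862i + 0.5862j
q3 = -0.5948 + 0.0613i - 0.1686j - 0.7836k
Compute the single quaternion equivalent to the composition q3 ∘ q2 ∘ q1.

q2 · q1 = -0.4242 + 0.4042i + 0.0293j - 0.8098k
q3 · q2 · q1 = -0.4021 - 0.1069i - 0.213j + 0.884k
-0.4021 - 0.1069i - 0.213j + 0.884k


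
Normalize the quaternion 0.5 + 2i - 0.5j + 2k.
0.1715 + 0.686i - 0.1715j + 0.686k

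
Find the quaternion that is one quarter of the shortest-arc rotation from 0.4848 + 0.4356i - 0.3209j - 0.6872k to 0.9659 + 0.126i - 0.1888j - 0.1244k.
0.6537 + 0.3798i - 0.3066j - 0.5783k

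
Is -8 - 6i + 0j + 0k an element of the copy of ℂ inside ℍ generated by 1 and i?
Yes. The quaternion -8 - 6i has j- and k-coefficients y = z = 0, so it lies in the complex subalgebra spanned by 1 and i.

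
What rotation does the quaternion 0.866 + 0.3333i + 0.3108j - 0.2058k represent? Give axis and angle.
axis = (0.6665, 0.6216, -0.4116), θ = π/3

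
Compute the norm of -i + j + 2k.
√6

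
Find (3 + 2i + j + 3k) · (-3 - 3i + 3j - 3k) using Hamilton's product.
3 - 27i + 3j - 9k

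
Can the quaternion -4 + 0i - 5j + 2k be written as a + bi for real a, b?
No. The quaternion -4 - 5j + 2k has j-coefficient y = -5 and k-coefficient z = 2, not both zero, so it does not lie in the complex subalgebra spanned by 1 and i.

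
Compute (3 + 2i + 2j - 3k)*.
3 - 2i - 2j + 3k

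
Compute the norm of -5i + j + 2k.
√30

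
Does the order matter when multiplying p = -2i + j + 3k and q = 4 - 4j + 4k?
Yes: pq = -8 + 8i + 12j + 20k ≠ -8 - 24i - 4j + 4k = qp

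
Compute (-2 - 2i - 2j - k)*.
-2 + 2i + 2j + k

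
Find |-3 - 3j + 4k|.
√34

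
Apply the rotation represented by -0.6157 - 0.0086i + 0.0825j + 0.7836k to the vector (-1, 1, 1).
(1.09, 0.857, 1.038)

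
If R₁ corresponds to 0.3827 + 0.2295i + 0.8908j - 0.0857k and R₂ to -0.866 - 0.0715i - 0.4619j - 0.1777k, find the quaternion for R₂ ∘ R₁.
0.0812 - 0.0282i - 0.9951j + 0.0485k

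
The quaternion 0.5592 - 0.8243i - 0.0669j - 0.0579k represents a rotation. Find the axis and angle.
axis = (-0.9943, -0.0807, -0.0698), θ = 112°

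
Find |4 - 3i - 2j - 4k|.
√45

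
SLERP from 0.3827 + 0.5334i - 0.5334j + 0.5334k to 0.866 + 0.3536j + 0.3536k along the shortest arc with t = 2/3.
0.8344 + 0.2259i + 0.0487j + 0.5004k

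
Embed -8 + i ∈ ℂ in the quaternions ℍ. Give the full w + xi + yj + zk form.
-8 + i + 0j + 0k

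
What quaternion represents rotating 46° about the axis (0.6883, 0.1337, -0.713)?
0.9205 + 0.2689i + 0.0522j - 0.2786k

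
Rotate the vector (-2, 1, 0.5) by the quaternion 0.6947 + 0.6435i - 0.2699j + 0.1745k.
(-2.252, -0.173, -0.386)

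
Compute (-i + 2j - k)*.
i - 2j + k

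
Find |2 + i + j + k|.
√7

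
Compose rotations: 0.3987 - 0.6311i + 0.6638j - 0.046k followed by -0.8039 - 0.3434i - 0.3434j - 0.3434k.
-0.3251 + 0.6142i - 0.4696j - 0.5446k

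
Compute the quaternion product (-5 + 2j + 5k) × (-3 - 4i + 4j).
7 - 46j - 7k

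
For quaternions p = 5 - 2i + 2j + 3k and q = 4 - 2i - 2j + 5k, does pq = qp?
No: pq = 5 - 2i + 2j + 45k ≠ 5 - 34i - 6j + 29k = qp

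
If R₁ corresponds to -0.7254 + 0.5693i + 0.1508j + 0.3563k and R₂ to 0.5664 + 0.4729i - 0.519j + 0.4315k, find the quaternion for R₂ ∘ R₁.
-0.7556 - 0.2706i + 0.5391j + 0.2556k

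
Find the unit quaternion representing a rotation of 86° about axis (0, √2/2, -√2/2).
0.7314 + 0.4822j - 0.4822k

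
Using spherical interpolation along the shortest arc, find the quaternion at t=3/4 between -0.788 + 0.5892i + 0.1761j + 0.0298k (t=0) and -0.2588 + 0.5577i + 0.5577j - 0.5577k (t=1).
-0.4318 + 0.6138i + 0.4958j - 0.437k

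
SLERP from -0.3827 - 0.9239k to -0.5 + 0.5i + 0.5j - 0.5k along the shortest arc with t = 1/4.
-0.4443 + 0.1407i + 0.1407j - 0.8735k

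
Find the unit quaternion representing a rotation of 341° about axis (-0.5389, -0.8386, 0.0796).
-0.9863 - 0.0889i - 0.1384j + 0.0131k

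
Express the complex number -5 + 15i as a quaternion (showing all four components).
-5 + 15i + 0j + 0k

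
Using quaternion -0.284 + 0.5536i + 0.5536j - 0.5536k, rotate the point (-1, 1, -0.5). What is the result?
(0.988, -1.004, -0.516)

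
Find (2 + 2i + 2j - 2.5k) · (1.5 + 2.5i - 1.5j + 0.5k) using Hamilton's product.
2.25 + 5.25i - 7.25j - 10.75k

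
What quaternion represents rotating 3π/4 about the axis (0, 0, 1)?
0.3827 + 0.9239k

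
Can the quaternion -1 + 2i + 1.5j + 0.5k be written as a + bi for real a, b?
No. The quaternion -1 + 2i + 1.5j + 0.5k has j-coefficient y = 1.5 and k-coefficient z = 0.5, not both zero, so it does not lie in the complex subalgebra spanned by 1 and i.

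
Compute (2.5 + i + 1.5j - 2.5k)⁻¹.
0.1587 - 0.0635i - 0.0952j + 0.1587k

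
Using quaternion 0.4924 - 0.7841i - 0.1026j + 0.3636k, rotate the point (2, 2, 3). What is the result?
(-0.979, 2.143, -3.384)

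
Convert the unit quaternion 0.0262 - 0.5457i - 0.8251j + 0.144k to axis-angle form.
axis = (-0.5459, -0.8254, 0.144), θ = 177°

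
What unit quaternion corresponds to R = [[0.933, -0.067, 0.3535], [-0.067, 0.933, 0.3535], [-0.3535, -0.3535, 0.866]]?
0.9659 - 0.183i + 0.183j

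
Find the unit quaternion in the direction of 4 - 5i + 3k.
0.5657 - 0.7071i + 0.4243k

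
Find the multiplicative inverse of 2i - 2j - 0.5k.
-0.2424i + 0.2424j + 0.0606k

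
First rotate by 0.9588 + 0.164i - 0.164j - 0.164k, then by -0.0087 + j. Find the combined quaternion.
0.1557 - 0.1654i + 0.9602j - 0.1626k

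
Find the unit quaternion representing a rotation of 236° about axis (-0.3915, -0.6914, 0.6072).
-0.4695 - 0.3457i - 0.6105j + 0.5361k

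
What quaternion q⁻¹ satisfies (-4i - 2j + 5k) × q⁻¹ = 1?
0.0889i + 0.0444j - 0.1111k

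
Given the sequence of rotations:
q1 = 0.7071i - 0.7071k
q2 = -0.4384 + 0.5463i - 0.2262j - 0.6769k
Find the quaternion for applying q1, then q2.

q2 · q1 = -0.8649 - 0.15i - 0.0923j + 0.4699k
-0.8649 - 0.15i - 0.0923j + 0.4699k


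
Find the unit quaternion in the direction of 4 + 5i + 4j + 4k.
0.4682 + 0.5852i + 0.4682j + 0.4682k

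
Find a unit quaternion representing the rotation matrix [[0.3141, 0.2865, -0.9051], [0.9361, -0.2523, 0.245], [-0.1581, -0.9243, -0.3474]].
-0.4226 + 0.6917i + 0.4419j - 0.3843k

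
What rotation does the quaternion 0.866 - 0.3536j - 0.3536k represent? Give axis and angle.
axis = (0, -√2/2, -√2/2), θ = π/3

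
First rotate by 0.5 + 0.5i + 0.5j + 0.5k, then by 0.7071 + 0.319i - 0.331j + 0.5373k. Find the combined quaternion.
0.0909 + 0.0789i + 0.2972j + 0.9472k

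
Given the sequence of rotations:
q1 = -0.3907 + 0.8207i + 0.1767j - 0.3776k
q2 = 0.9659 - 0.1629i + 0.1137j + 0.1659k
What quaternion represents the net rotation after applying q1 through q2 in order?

q2 · q1 = -0.2011 + 0.7841i + 0.2009j - 0.5516k
-0.2011 + 0.7841i + 0.2009j - 0.5516k


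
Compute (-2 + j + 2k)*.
-2 - j - 2k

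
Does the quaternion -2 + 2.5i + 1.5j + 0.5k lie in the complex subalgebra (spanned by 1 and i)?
No. The quaternion -2 + 2.5i + 1.5j + 0.5k has j-coefficient y = 1.5 and k-coefficient z = 0.5, not both zero, so it does not lie in the complex subalgebra spanned by 1 and i.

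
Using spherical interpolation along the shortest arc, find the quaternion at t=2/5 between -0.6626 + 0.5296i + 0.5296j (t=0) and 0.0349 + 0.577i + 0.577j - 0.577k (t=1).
-0.4229 + 0.6133i + 0.6133j - 0.2625k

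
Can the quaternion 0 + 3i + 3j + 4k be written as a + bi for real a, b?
No. The quaternion 3i + 3j + 4k has j-coefficient y = 3 and k-coefficient z = 4, not both zero, so it does not lie in the complex subalgebra spanned by 1 and i.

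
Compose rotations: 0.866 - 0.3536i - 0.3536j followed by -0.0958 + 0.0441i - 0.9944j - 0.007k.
-0.419 + 0.0696i - 0.8248j - 0.3733k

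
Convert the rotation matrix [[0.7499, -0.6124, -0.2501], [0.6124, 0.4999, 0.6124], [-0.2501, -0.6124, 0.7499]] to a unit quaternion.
0.866 - 0.3536i + 0.3536k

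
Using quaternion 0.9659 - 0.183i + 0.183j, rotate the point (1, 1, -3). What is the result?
(-0.195, -0.195, -3.305)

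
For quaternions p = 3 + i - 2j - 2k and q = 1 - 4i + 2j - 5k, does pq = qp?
No: pq = 1 + 3i + 17j - 23k ≠ 1 - 25i - 9j - 11k = qp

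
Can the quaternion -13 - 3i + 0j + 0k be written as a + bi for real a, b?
Yes. The quaternion -13 - 3i has j- and k-coefficients y = z = 0, so it lies in the complex subalgebra spanned by 1 and i.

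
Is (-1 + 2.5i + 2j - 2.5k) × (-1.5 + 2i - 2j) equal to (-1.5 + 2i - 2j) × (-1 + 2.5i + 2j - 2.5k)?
No: pq = 0.5 - 10.75i - 6j - 5.25k ≠ 0.5 - 0.75i + 4j + 12.75k = qp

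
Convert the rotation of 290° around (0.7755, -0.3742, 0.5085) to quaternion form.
-0.8192 + 0.4448i - 0.2146j + 0.2917k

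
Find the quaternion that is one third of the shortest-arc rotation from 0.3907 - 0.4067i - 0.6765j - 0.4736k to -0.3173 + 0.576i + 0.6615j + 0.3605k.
0.3681 - 0.4657i - 0.675j - 0.4381k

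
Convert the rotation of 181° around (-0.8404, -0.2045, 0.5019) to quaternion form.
-0.0087 - 0.8404i - 0.2045j + 0.5019k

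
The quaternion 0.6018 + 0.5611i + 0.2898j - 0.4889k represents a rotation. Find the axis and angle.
axis = (0.7026, 0.3629, -0.6122), θ = 106°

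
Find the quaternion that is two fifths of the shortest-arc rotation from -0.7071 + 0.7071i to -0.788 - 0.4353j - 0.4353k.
-0.8347 + 0.4723i - 0.2002j - 0.2002k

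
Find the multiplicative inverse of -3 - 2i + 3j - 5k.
-0.0638 + 0.0426i - 0.0638j + 0.1064k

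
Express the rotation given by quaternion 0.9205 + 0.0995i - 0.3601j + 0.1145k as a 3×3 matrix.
[[0.7144, -0.2825, -0.6402], [0.1391, 0.954, -0.2656], [0.6857, 0.1007, 0.7209]]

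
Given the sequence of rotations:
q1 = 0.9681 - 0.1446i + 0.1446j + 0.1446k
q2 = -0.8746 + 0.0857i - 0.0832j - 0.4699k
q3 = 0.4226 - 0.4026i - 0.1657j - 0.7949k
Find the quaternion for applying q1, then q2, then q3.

q2 · q1 = -0.7543 + 0.2654i - 0.1515j - 0.581k
q3 · q2 · q1 = -0.6989 + 0.3917i - 0.3839j + 0.459k
-0.6989 + 0.3917i - 0.3839j + 0.459k


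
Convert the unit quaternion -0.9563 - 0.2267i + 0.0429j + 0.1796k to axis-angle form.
axis = (-0.7753, 0.1467, 0.6143), θ = 326°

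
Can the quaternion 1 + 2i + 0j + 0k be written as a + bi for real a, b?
Yes. The quaternion 1 + 2i has j- and k-coefficients y = z = 0, so it lies in the complex subalgebra spanned by 1 and i.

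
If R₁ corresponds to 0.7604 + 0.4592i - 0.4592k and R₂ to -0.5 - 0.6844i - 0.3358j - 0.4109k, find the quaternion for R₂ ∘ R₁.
-0.2546 - 0.5958i - 0.7583j + 0.0714k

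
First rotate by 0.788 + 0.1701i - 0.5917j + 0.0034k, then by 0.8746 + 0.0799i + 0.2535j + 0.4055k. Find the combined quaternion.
0.8242 + 0.4525i - 0.249j + 0.2321k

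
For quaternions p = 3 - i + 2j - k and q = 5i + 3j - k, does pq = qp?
No: pq = -2 + 16i + 3j - 16k ≠ -2 + 14i + 15j + 10k = qp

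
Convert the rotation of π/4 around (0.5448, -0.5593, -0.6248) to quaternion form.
0.9239 + 0.2085i - 0.214j - 0.2391k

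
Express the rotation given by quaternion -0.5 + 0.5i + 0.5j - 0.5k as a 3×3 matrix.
[[0, 0, -1], [1, 0, 0], [0, -1, 0]]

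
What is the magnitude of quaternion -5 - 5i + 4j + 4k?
√82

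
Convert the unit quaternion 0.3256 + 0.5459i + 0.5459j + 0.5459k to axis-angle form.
axis = (√3/3, √3/3, √3/3), θ = 142°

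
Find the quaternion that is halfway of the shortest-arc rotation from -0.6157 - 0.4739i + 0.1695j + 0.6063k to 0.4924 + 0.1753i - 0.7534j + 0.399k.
-0.6947 - 0.407i + 0.5786j + 0.13k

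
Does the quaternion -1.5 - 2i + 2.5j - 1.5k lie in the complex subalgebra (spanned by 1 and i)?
No. The quaternion -1.5 - 2i + 2.5j - 1.5k has j-coefficient y = 2.5 and k-coefficient z = -1.5, not both zero, so it does not lie in the complex subalgebra spanned by 1 and i.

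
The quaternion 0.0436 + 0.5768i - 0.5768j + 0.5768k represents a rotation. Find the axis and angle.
axis = (√3/3, -√3/3, √3/3), θ = 175°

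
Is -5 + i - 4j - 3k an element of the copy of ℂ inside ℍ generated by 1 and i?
No. The quaternion -5 + i - 4j - 3k has j-coefficient y = -4 and k-coefficient z = -3, not both zero, so it does not lie in the complex subalgebra spanned by 1 and i.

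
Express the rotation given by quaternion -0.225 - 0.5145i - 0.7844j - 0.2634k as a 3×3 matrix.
[[-0.3693, 0.6886, 0.624], [0.9257, 0.3318, 0.1817], [-0.0819, 0.6447, -0.76]]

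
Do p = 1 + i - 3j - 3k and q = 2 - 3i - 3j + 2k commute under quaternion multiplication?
No: pq = 2 - 16i - 2j - 16k ≠ 2 + 14i - 16j + 8k = qp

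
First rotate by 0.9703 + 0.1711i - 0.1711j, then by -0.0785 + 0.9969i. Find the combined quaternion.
-0.2467 + 0.9539i + 0.0134j - 0.1706k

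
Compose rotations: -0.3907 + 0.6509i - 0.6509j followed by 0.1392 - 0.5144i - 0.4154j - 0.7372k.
0.0101 - 0.1883i - 0.4082j + 0.8932k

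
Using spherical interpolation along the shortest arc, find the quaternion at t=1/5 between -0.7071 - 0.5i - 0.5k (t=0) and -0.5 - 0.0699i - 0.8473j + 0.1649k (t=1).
-0.759 - 0.4624i - 0.2219j - 0.401k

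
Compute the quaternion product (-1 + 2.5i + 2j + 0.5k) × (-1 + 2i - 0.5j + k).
-3.5 - 2.25i - 3j - 6.75k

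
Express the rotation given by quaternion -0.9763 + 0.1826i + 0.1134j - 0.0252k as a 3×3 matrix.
[[0.973, -0.0078, -0.2306], [0.0906, 0.932, 0.3508], [0.2122, -0.3623, 0.9076]]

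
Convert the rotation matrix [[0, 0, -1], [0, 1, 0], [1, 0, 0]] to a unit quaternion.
0.7071 - 0.7071j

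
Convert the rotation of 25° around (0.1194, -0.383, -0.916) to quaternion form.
0.9763 + 0.0258i - 0.0829j - 0.1983k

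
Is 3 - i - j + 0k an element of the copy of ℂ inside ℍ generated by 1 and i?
No. The quaternion 3 - i - j has j-coefficient y = -1 and k-coefficient z = 0, not both zero, so it does not lie in the complex subalgebra spanned by 1 and i.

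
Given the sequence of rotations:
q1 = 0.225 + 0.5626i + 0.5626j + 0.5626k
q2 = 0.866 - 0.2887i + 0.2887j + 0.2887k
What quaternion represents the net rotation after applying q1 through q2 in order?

q2 · q1 = 0.0324 + 0.4223i + 0.877j + 0.2273k
0.0324 + 0.4223i + 0.877j + 0.2273k


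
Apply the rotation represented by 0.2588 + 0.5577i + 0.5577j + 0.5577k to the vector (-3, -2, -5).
(-4.488, -3.911, -1.601)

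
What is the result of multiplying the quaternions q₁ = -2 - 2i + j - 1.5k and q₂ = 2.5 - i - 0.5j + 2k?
-3.5 - 1.75i + 9j - 5.75k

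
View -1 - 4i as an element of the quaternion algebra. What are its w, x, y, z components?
-1 - 4i + 0j + 0k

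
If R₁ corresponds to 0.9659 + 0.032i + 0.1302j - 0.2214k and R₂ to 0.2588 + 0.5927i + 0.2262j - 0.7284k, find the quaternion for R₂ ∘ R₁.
0.0403 + 0.6255i + 0.3601j - 0.6909k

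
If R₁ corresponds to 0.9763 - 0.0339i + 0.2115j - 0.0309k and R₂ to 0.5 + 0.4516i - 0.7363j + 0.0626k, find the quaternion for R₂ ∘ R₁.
0.6611 + 0.4335i - 0.6013j + 0.1162k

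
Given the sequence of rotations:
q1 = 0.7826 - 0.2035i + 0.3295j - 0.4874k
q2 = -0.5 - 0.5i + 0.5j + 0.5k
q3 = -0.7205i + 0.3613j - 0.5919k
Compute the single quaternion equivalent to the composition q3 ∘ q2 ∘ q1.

q2 · q1 = -0.4141 - 0.698i - 0.1189j + 0.572k
q3 · q2 · q1 = -0.1214 + 0.4346i + 0.6757j + 0.583k
-0.1214 + 0.4346i + 0.6757j + 0.583k


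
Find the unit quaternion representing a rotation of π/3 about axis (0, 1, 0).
0.866 + 0.5j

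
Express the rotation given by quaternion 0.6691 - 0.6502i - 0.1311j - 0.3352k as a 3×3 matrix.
[[0.7409, 0.619, 0.2605], [-0.2781, -0.0702, 0.958], [0.6113, -0.7822, 0.1201]]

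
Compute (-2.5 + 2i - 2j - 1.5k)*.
-2.5 - 2i + 2j + 1.5k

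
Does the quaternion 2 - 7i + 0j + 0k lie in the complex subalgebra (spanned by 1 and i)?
Yes. The quaternion 2 - 7i has j- and k-coefficients y = z = 0, so it lies in the complex subalgebra spanned by 1 and i.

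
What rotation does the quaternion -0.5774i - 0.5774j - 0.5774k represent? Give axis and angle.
axis = (-√3/3, -√3/3, -√3/3), θ = π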